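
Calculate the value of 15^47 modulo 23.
Using Fermat: 15^{22} ≡ 1 (mod 23). 47 ≡ 3 (mod 22). So 15^{47} ≡ 15^{3} ≡ 17 (mod 23)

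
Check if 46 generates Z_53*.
p - 1 = 52 has prime divisors 2, 13. Check 46^(52/q) mod 53 for each: 46^(52/2) = 46^26 ≡ 1, 46^(52/13) = 46^4 ≡ 16 (mod 53). Since 46^26 ≡ 1 (mod 53), the order of 46 divides 26 (in fact the order is 13) ≠ 52, so it is not a primitive root.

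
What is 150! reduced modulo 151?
By Wilson's theorem, (150)! ≡ -1 ≡ 150 (mod 151)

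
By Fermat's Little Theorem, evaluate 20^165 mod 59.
By Fermat: 20^{58} ≡ 1 (mod 59). 165 = 2×58 + 49. So 20^{165} ≡ 20^{49} ≡ 36 (mod 59)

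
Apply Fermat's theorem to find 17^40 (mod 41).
By Fermat's Little Theorem, 17^{40} ≡ 1 (mod 41) since 41 is prime and gcd(17, 41) = 1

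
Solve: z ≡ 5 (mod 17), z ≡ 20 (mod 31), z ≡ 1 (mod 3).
M = 17 × 31 × 3 = 1581. M₁ = 93, y₁ ≡ 15 (mod 17). M₂ = 51, y₂ ≡ 14 (mod 31). M₃ = 527, y₃ ≡ 2 (mod 3). z = 5×93×15 + 20×51×14 + 1×527×2 ≡ 175 (mod 1581)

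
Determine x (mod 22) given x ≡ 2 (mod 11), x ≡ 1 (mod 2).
13

Using the Chinese Remainder Theorem:
M = product of moduli = 22
For equation 1: M_1 = 2, 2 ≡ 2 (mod 11), inverse of 2 mod 11 is 6 (check: 2 × 6 = 12 ≡ 1 (mod 11))
For equation 2: M_2 = 11, 11 ≡ 1 (mod 2), inverse of 11 mod 2 is 1 (check: 1 × 1 = 1 ≡ 1 (mod 2))
Combine: x ≡ Σ r_i×M_i×(M_i⁻¹ mod m_i) = 2×2×6 + 1×11×1 = 24 + 11 = 35
35 mod 22 = 13
x ≡ 13 (mod 22)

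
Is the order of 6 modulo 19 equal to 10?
No, the actual order is 9, not 10.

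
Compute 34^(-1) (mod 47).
34^(-1) ≡ 18 (mod 47). Verification: 34 × 18 = 612 ≡ 1 (mod 47)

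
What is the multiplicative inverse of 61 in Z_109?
84

Using Extended Euclidean Algorithm:
gcd(61, 109) = 1
Bezout coefficients: 61 × -25 + 109 × 14 = 1
So 61 × -25 ≡ 1 (mod 109)
The inverse is -25 mod 109 = 84
Verification: 61 × 84 = 5124 = 47 × 109 + 1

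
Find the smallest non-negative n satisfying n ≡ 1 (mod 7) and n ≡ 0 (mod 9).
M = 7 × 9 = 63. M₁ = 9, y₁ ≡ 4 (mod 7). M₂ = 7, y₂ ≡ 4 (mod 9). n = 1×9×4 + 0×7×4 ≡ 36 (mod 63)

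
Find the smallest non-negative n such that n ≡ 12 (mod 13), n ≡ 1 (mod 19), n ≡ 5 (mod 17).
2300

Using the Chinese Remainder Theorem:
M = product of moduli = 4199
For equation 1: M_1 = 323, 323 ≡ 11 (mod 13), inverse of 323 mod 13 is 6 (check: 11 × 6 = 66 ≡ 1 (mod 13))
For equation 2: M_2 = 221, 221 ≡ 12 (mod 19), inverse of 221 mod 19 is 8 (check: 12 × 8 = 96 ≡ 1 (mod 19))
For equation 3: M_3 = 247, 247 ≡ 9 (mod 17), inverse of 247 mod 17 is 2 (check: 9 × 2 = 18 ≡ 1 (mod 17))
Combine: n ≡ Σ r_i×M_i×(M_i⁻¹ mod m_i) = 12×323×6 + 1×221×8 + 5×247×2 = 23256 + 1768 + 2470 = 27494
27494 mod 4199 = 2300
n ≡ 2300 (mod 4199)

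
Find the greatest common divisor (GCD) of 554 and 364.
2

Using the Euclidean algorithm:
554 = 1 × 364 + 190
364 = 1 × 190 + 174
190 = 1 × 174 + 16
174 = 10 × 16 + 14
16 = 1 × 14 + 2
14 = 7 × 2 + 0

GCD(554, 364) = 2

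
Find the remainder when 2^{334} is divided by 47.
By Fermat: 2^{46} ≡ 1 (mod 47). 334 = 7×46 + 12. So 2^{334} ≡ 2^{12} ≡ 7 (mod 47)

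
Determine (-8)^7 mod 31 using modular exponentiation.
(-8) ≡ 23 (mod 31). 7 = 4 + 2 + 1 (binary 111). Repeated squaring mod 31: 23^1 ≡ 23; 23^2 ≡ 23² = 529 ≡ 2; 23^4 ≡ 2² = 4 ≡ 4. Multiply: (-8)^7 ≡ 23^4 × 23^2 × 23^1 ≡ 4 × 2 × 23 (mod 31): 4 × 2 = 8 ≡ 8; 8 × 23 = 184 ≡ 29. So (-8)^7 ≡ 29 (mod 31).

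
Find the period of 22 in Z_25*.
Powers of 22 mod 25: 22^1≡22, 22^2≡9, 22^3≡23, 22^4≡6, 22^5≡7, 22^6≡4, 22^7≡13, 22^8≡11, 22^9≡17, 22^10≡24, 22^11≡3, 22^12≡16, 22^13≡2, 22^14≡19, 22^15≡18, 22^16≡21, 22^17≡12, 22^18≡14, 22^19≡8, 22^20≡1. Order = 20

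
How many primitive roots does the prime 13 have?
Number of primitive roots mod 13 = φ(12) = 4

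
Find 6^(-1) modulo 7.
6

Using Extended Euclidean Algorithm:
gcd(6, 7) = 1
Bezout coefficients: 6 × -1 + 7 × 1 = 1
So 6 × -1 ≡ 1 (mod 7)
The inverse is -1 mod 7 = 6
Verification: 6 × 6 = 36 = 5 × 7 + 1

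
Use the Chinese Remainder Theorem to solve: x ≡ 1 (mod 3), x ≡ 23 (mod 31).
M = 3 × 31 = 93. M₁ = 31, y₁ ≡ 1 (mod 3). M₂ = 3, y₂ ≡ 21 (mod 31). x = 1×31×1 + 23×3×21 ≡ 85 (mod 93)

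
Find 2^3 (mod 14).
3 = 2 + 1 (binary 11). Repeated squaring mod 14: 2^1 ≡ 2; 2^2 ≡ 2² = 4 ≡ 4. Multiply: 2^3 = 2^2 × 2^1 ≡ 4 × 2 (mod 14): 4 × 2 = 8 ≡ 8. So 2^3 ≡ 8 (mod 14).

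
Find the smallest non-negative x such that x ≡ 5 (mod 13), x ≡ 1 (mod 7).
57

Using the Chinese Remainder Theorem:
M = product of moduli = 91
For equation 1: M_1 = 7, 7 ≡ 7 (mod 13), inverse of 7 mod 13 is 2 (check: 7 × 2 = 14 ≡ 1 (mod 13))
For equation 2: M_2 = 13, 13 ≡ 6 (mod 7), inverse of 13 mod 7 is 6 (check: 6 × 6 = 36 ≡ 1 (mod 7))
Combine: x ≡ Σ r_i×M_i×(M_i⁻¹ mod m_i) = 5×7×2 + 1×13×6 = 70 + 78 = 148
148 mod 91 = 57
x ≡ 57 (mod 91)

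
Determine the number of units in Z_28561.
26364

Prime factorization: 28561 = 13^4
Using the formula φ(n) = n × Π(1 - 1/p) for each prime factor p:
φ(28561) = 28561 × (1 - 1/13)
φ(28561) = 26364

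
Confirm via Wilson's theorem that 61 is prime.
(60)! mod 61 = 60. Since this equals -1 (mod 61), Wilson confirms 61 is prime.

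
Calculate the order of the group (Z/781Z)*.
700

Prime factorization: 781 = 11 × 71
Using the formula φ(n) = n × Π(1 - 1/p) for each prime factor p:
φ(781) = 781 × (1 - 1/11) × (1 - 1/71)
φ(781) = 700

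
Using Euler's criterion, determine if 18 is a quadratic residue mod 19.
By Euler's criterion: 18^{9} ≡ 18 (mod 19). Since this equals -1 (≡ 18), 18 is not a QR.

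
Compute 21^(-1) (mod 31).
21^(-1) ≡ 3 (mod 31). Verification: 21 × 3 = 63 ≡ 1 (mod 31)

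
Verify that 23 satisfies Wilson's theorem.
(22)! mod 23 = 22. Since this equals -1 (mod 23), Wilson confirms 23 is prime.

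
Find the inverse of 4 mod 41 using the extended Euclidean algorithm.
Extended GCD: 4(-10) + 41(1) = 1. So 4^(-1) ≡ 31 ≡ 31 (mod 41). Verify: 4 × 31 = 124 ≡ 1 (mod 41)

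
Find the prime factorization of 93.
3 × 31

Divide by primes starting from smallest:
93 ÷ 3 = 31
31 ÷ 31 = 1

93 = 3 × 31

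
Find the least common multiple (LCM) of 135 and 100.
2700

First find GCD(135, 100) using the Euclidean algorithm:
135 = 1 × 100 + 35
100 = 2 × 35 + 30
35 = 1 × 30 + 5
30 = 6 × 5 + 0
GCD(135, 100) = 5

LCM formula: LCM(a, b) = (a × b) / GCD(a, b)
LCM(135, 100) = (135 × 100) / 5
LCM(135, 100) = 13500 / 5
LCM(135, 100) = 2700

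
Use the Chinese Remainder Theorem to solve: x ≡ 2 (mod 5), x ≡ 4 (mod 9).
M = 5 × 9 = 45. M₁ = 9, y₁ ≡ 4 (mod 5). M₂ = 5, y₂ ≡ 2 (mod 9). x = 2×9×4 + 4×5×2 ≡ 22 (mod 45)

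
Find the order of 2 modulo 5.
Powers of 2 mod 5: 2^1≡2, 2^2≡4, 2^3≡3, 2^4≡1. Order = 4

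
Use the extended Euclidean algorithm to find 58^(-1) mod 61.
Extended GCD: 58(20) + 61(-19) = 1. So 58^(-1) ≡ 20 ≡ 20 (mod 61). Verify: 58 × 20 = 1160 ≡ 1 (mod 61)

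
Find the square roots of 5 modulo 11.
The square roots of 5 mod 11 are 4 and 7. Verify: 4² = 16 ≡ 5 (mod 11)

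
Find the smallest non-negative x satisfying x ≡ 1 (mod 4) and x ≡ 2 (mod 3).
M = 4 × 3 = 12. M₁ = 3, y₁ ≡ 3 (mod 4). M₂ = 4, y₂ ≡ 1 (mod 3). x = 1×3×3 + 2×4×1 ≡ 5 (mod 12)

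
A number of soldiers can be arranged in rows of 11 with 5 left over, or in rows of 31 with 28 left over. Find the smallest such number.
M = 11 × 31 = 341. M₁ = 31, y₁ ≡ 5 (mod 11). M₂ = 11, y₂ ≡ 17 (mod 31). k = 5×31×5 + 28×11×17 ≡ 214 (mod 341). The smallest positive such number is 214.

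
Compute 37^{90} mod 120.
49

Using successive squaring:
Binary expansion of 90: 1011010
Powers of 37 mod 120 (each is the square of the previous):
  37^1 ≡ 37 (mod 120)
  37^2 ≡ 37² = 1369 ≡ 49 (mod 120)
  37^4 ≡ 49² = 2401 ≡ 1 (mod 120)
  37^8 ≡ 1² = 1 ≡ 1 (mod 120)
  37^16 ≡ 1² = 1 ≡ 1 (mod 120)
  37^32 ≡ 1² = 1 ≡ 1 (mod 120)
  37^64 ≡ 1² = 1 ≡ 1 (mod 120)
90 = 64 + 16 + 8 + 2, so 37^90 = 37^64 × 37^16 × 37^8 × 37^2 ≡ 1 × 1 × 1 × 49 (mod 120)
Multiplying step by step:
  1 × 1 = 1 ≡ 1 (mod 120)
  1 × 1 = 1 ≡ 1 (mod 120)
  1 × 49 = 49 ≡ 49 (mod 120)
Result: 37^90 ≡ 49 (mod 120)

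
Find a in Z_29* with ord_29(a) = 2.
28 has order 2 mod 29 since 28^{2} ≡ 1 (mod 29) and no smaller power works.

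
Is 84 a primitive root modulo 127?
p - 1 = 126 has prime divisors 2, 3, 7. Check 84^(126/q) mod 127 for each: 84^(126/2) = 84^63 ≡ 1, 84^(126/3) = 84^42 ≡ 19, 84^(126/7) = 84^18 ≡ 4 (mod 127). Since 84^63 ≡ 1 (mod 127), the order of 84 divides 63 (in fact the order is 63) ≠ 126, so it is not a primitive root.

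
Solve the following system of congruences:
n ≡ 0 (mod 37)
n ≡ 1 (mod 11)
111

Using the Chinese Remainder Theorem:
M = product of moduli = 407
For equation 1: M_1 = 11, 11 ≡ 11 (mod 37), inverse of 11 mod 37 is 27 (check: 11 × 27 = 297 ≡ 1 (mod 37))
For equation 2: M_2 = 37, 37 ≡ 4 (mod 11), inverse of 37 mod 11 is 3 (check: 4 × 3 = 12 ≡ 1 (mod 11))
Combine: n ≡ Σ r_i×M_i×(M_i⁻¹ mod m_i) = 0×11×27 + 1×37×3 = 0 + 111 = 111
111 mod 407 = 111
n ≡ 111 (mod 407)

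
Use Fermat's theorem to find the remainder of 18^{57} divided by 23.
2

By Fermat's Little Theorem, a^(p-1) ≡ 1 (mod p) for prime p and gcd(a, p) = 1
Here p = 23, so 18^22 ≡ 1 (mod 23)
We can reduce the exponent: 57 mod 22 = 13
So 18^57 ≡ 18^13 (mod 23)
Computing: 18^13 mod 23 = 2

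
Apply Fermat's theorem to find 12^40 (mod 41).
By Fermat's Little Theorem, 12^{40} ≡ 1 (mod 41) since 41 is prime and gcd(12, 41) = 1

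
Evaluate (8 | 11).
(8/11) = 8^{5} mod 11 = -1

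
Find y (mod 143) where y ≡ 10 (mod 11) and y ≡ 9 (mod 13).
M = 11 × 13 = 143. M₁ = 13, y₁ ≡ 6 (mod 11). M₂ = 11, y₂ ≡ 6 (mod 13). y = 10×13×6 + 9×11×6 ≡ 87 (mod 143)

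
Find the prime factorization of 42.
2 × 3 × 7

Divide by primes starting from smallest:
42 ÷ 2 = 21
21 ÷ 3 = 7
7 ÷ 7 = 1

42 = 2 × 3 × 7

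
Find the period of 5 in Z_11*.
Powers of 5 mod 11: 5^1≡5, 5^2≡3, 5^3≡4, 5^4≡9, 5^5≡1. Order = 5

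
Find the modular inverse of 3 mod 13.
3^(-1) ≡ 9 (mod 13). Verification: 3 × 9 = 27 ≡ 1 (mod 13)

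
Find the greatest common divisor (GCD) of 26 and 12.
2

Using the Euclidean algorithm:
26 = 2 × 12 + 2
12 = 6 × 2 + 0

GCD(26, 12) = 2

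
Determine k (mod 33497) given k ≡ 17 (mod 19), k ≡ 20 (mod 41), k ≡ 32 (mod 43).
1537

Using the Chinese Remainder Theorem:
M = product of moduli = 33497
For equation 1: M_1 = 1763, 1763 ≡ 15 (mod 19), inverse of 1763 mod 19 is 14 (check: 15 × 14 = 210 ≡ 1 (mod 19))
For equation 2: M_2 = 817, 817 ≡ 38 (mod 41), inverse of 817 mod 41 is 27 (check: 38 × 27 = 1026 ≡ 1 (mod 41))
For equation 3: M_3 = 779, 779 ≡ 5 (mod 43), inverse of 779 mod 43 is 26 (check: 5 × 26 = 130 ≡ 1 (mod 43))
Combine: k ≡ Σ r_i×M_i×(M_i⁻¹ mod m_i) = 17×1763×14 + 20×817×27 + 32×779×26 = 419594 + 441180 + 648128 = 1508902
1508902 mod 33497 = 1537
k ≡ 1537 (mod 33497)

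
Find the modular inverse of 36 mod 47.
36^(-1) ≡ 17 (mod 47). Verification: 36 × 17 = 612 ≡ 1 (mod 47)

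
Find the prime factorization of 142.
2 × 71

Divide by primes starting from smallest:
142 ÷ 2 = 71
71 ÷ 71 = 1

142 = 2 × 71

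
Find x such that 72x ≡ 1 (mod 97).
72^(-1) ≡ 31 (mod 97). Verification: 72 × 31 = 2232 ≡ 1 (mod 97)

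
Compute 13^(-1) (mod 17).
13^(-1) ≡ 4 (mod 17). Verification: 13 × 4 = 52 ≡ 1 (mod 17)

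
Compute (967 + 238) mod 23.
9

(967 + 238) = 1205
1205 mod 23 = 9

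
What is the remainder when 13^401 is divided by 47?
Using Fermat: 13^{46} ≡ 1 (mod 47). 401 ≡ 33 (mod 46). So 13^{401} ≡ 13^{33} ≡ 45 (mod 47)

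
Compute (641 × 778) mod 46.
12

(641 × 778) = 498698
498698 mod 46 = 12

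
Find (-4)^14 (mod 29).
Using repeated squaring. (-4) ≡ 25 (mod 29). 14 = 8 + 4 + 2 (binary 1110). Repeated squaring mod 29: 25^1 ≡ 25; 25^2 ≡ 25² = 625 ≡ 16; 25^4 ≡ 16² = 256 ≡ 24; 25^8 ≡ 24² = 576 ≡ 25. Multiply: (-4)^14 ≡ 25^8 × 25^4 × 25^2 ≡ 25 × 24 × 16 (mod 29): 25 × 24 = 600 ≡ 20; 20 × 16 = 320 ≡ 1. So (-4)^14 ≡ 1 (mod 29).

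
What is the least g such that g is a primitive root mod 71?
p - 1 = 70 has prime divisors 2, 5, 7. h is a primitive root mod 71 iff h^(70/q) ≢ 1 (mod 71) for each such q.
h = 2: 2^35 ≡ 1, 2^14 ≡ 54, 2^10 ≡ 30 (mod 71); 2^35 ≡ 1, so not a primitive root.
h = 3: 3^35 ≡ 1, 3^14 ≡ 54, 3^10 ≡ 48 (mod 71); 3^35 ≡ 1, so not a primitive root.
h = 4: 4^35 ≡ 1, 4^14 ≡ 5, 4^10 ≡ 48 (mod 71); 4^35 ≡ 1, so not a primitive root.
h = 5: 5^35 ≡ 1, 5^14 ≡ 57, 5^10 ≡ 1 (mod 71); 5^35 ≡ 1, so not a primitive root.
h = 6: 6^35 ≡ 1, 6^14 ≡ 5, 6^10 ≡ 20 (mod 71); 6^35 ≡ 1, so not a primitive root.
h = 7: 7^35 ≡ 70, 7^14 ≡ 54, 7^10 ≡ 45 (mod 71); none is 1, so 7 has order 70 and is a primitive root.
The smallest primitive root mod 71 is g = 7.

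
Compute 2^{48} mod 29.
23

Using successive squaring:
Binary expansion of 48: 110000
Powers of 2 mod 29 (each is the square of the previous):
  2^1 ≡ 2 (mod 29)
  2^2 ≡ 2² = 4 ≡ 4 (mod 29)
  2^4 ≡ 4² = 16 ≡ 16 (mod 29)
  2^8 ≡ 16² = 256 ≡ 24 (mod 29)
  2^16 ≡ 24² = 576 ≡ 25 (mod 29)
  2^32 ≡ 25² = 625 ≡ 16 (mod 29)
48 = 32 + 16, so 2^48 = 2^32 × 2^16 ≡ 16 × 25 (mod 29)
Multiplying step by step:
  16 × 25 = 400 ≡ 23 (mod 29)
Result: 2^48 ≡ 23 (mod 29)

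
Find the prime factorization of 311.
311

Divide by primes starting from smallest:
311 ÷ 311 = 1

311 = 311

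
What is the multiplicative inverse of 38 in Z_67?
30

Using Extended Euclidean Algorithm:
gcd(38, 67) = 1
Bezout coefficients: 38 × 30 + 67 × -17 = 1
So 38 × 30 ≡ 1 (mod 67)
The inverse is 30 mod 67 = 30
Verification: 38 × 30 = 1140 = 17 × 67 + 1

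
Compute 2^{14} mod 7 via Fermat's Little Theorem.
4

By Fermat's Little Theorem, a^(p-1) ≡ 1 (mod p) for prime p and gcd(a, p) = 1
Here p = 7, so 2^6 ≡ 1 (mod 7)
We can reduce the exponent: 14 mod 6 = 2
So 2^14 ≡ 2^2 (mod 7)
Computing: 2^2 mod 7 = 4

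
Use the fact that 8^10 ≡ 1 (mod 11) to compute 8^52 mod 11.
By Fermat: 8^{10} ≡ 1 (mod 11). 52 = 5×10 + 2. So 8^{52} ≡ 8^{2} ≡ 9 (mod 11)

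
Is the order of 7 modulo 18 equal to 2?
No, the actual order is 3, not 2.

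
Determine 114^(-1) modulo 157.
114^(-1) ≡ 73 (mod 157). Verification: 114 × 73 = 8322 ≡ 1 (mod 157)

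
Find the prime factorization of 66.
2 × 3 × 11

Divide by primes starting from smallest:
66 ÷ 2 = 33
33 ÷ 3 = 11
11 ÷ 11 = 1

66 = 2 × 3 × 11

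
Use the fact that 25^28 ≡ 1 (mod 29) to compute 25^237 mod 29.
By Fermat: 25^{28} ≡ 1 (mod 29). 237 = 8×28 + 13. So 25^{237} ≡ 25^{13} ≡ 7 (mod 29)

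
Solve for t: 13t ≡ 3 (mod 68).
63

Since gcd(13, 68) = 1 divides 3, a solution exists.
Multiply both sides by the inverse of 13 mod 68:
  13^(-1) mod 68 = 21
  x ≡ 21 × 3 ≡ 63 ≡ 63 (mod 68)
Verification: 13 × 63 = 819 = 12 × 68 + 3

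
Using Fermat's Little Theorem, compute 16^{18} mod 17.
1

By Fermat's Little Theorem, a^(p-1) ≡ 1 (mod p) for prime p and gcd(a, p) = 1
Here p = 17, so 16^16 ≡ 1 (mod 17)
We can reduce the exponent: 18 mod 16 = 2
So 16^18 ≡ 16^2 (mod 17)
Computing: 16^2 mod 17 = 1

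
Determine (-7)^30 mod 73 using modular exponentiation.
Using repeated squaring. (-7) ≡ 66 (mod 73). 30 = 16 + 8 + 4 + 2 (binary 11110). Repeated squaring mod 73: 66^1 ≡ 66; 66^2 ≡ 66² = 4356 ≡ 49; 66^4 ≡ 49² = 2401 ≡ 65; 66^8 ≡ 65² = 4225 ≡ 64; 66^16 ≡ 64² = 4096 ≡ 8. Multiply: (-7)^30 ≡ 66^16 × 66^8 × 66^4 × 66^2 ≡ 8 × 64 × 65 × 49 (mod 73): 8 × 64 = 512 ≡ 1; 1 × 65 = 65 ≡ 65; 65 × 49 = 3185 ≡ 46. So (-7)^30 ≡ 46 (mod 73).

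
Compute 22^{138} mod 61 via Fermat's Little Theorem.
34

By Fermat's Little Theorem, a^(p-1) ≡ 1 (mod p) for prime p and gcd(a, p) = 1
Here p = 61, so 22^60 ≡ 1 (mod 61)
We can reduce the exponent: 138 mod 60 = 18
So 22^138 ≡ 22^18 (mod 61)
Computing: 22^18 mod 61 = 34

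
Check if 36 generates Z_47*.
p - 1 = 46 has prime divisors 2, 23. Check 36^(46/q) mod 47 for each: 36^(46/2) = 36^23 ≡ 1, 36^(46/23) = 36^2 ≡ 27 (mod 47). Since 36^23 ≡ 1 (mod 47), the order of 36 divides 23 (in fact the order is 23) ≠ 46, so it is not a primitive root.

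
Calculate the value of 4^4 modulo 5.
4 = 4 (binary 100). Repeated squaring mod 5: 4^1 ≡ 4; 4^2 ≡ 4² = 16 ≡ 1; 4^4 ≡ 1² = 1 ≡ 1. So 4^4 ≡ 1 (mod 5).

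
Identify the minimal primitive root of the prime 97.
p - 1 = 96 has prime divisors 2, 3. h is a primitive root mod 97 iff h^(96/q) ≢ 1 (mod 97) for each such q.
h = 2: 2^48 ≡ 1, 2^32 ≡ 35 (mod 97); 2^48 ≡ 1, so not a primitive root.
h = 3: 3^48 ≡ 1, 3^32 ≡ 35 (mod 97); 3^48 ≡ 1, so not a primitive root.
h = 4: 4^48 ≡ 1, 4^32 ≡ 61 (mod 97); 4^48 ≡ 1, so not a primitive root.
h = 5: 5^48 ≡ 96, 5^32 ≡ 35 (mod 97); none is 1, so 5 has order 96 and is a primitive root.
The smallest primitive root mod 97 is g = 5.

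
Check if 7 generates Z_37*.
p - 1 = 36 has prime divisors 2, 3. Check 7^(36/q) mod 37 for each: 7^(36/2) = 7^18 ≡ 1, 7^(36/3) = 7^12 ≡ 10 (mod 37). Since 7^18 ≡ 1 (mod 37), the order of 7 divides 18 (in fact the order is 9) ≠ 36, so it is not a primitive root.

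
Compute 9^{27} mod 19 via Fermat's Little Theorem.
1

By Fermat's Little Theorem, a^(p-1) ≡ 1 (mod p) for prime p and gcd(a, p) = 1
Here p = 19, so 9^18 ≡ 1 (mod 19)
We can reduce the exponent: 27 mod 18 = 9
So 9^27 ≡ 9^9 (mod 19)
Computing: 9^9 mod 19 = 1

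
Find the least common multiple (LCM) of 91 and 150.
13650

First find GCD(91, 150) using the Euclidean algorithm:
91 = 0 × 150 + 91
150 = 1 × 91 + 59
91 = 1 × 59 + 32
59 = 1 × 32 + 27
32 = 1 × 27 + 5
27 = 5 × 5 + 2
5 = 2 × 2 + 1
2 = 2 × 1 + 0
GCD(91, 150) = 1

LCM formula: LCM(a, b) = (a × b) / GCD(a, b)
LCM(91, 150) = (91 × 150) / 1
LCM(91, 150) = 13650 / 1
LCM(91, 150) = 13650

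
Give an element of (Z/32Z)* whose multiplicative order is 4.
9 has order 4 mod 32 since 9^{4} ≡ 1 (mod 32) and no smaller power works.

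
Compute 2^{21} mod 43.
42

Using successive squaring:
Binary expansion of 21: 10101
Powers of 2 mod 43 (each is the square of the previous):
  2^1 ≡ 2 (mod 43)
  2^2 ≡ 2² = 4 ≡ 4 (mod 43)
  2^4 ≡ 4² = 16 ≡ 16 (mod 43)
  2^8 ≡ 16² = 256 ≡ 41 (mod 43)
  2^16 ≡ 41² = 1681 ≡ 4 (mod 43)
21 = 16 + 4 + 1, so 2^21 = 2^16 × 2^4 × 2^1 ≡ 4 × 16 × 2 (mod 43)
Multiplying step by step:
  4 × 16 = 64 ≡ 21 (mod 43)
  21 × 2 = 42 ≡ 42 (mod 43)
Result: 2^21 ≡ 42 (mod 43)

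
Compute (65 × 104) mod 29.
3

(65 × 104) = 6760
6760 mod 29 = 3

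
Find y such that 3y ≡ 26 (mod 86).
66

Since gcd(3, 86) = 1 divides 26, a solution exists.
Multiply both sides by the inverse of 3 mod 86:
  3^(-1) mod 86 = 29
  x ≡ 29 × 26 ≡ 754 ≡ 66 (mod 86)
Verification: 3 × 66 = 198 = 2 × 86 + 26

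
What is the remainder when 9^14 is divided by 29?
Using repeated squaring. 14 = 8 + 4 + 2 (binary 1110). Repeated squaring mod 29: 9^1 ≡ 9; 9^2 ≡ 9² = 81 ≡ 23; 9^4 ≡ 23² = 529 ≡ 7; 9^8 ≡ 7² = 49 ≡ 20. Multiply: 9^14 = 9^8 × 9^4 × 9^2 ≡ 20 × 7 × 23 (mod 29): 20 × 7 = 140 ≡ 24; 24 × 23 = 552 ≡ 1. So 9^14 ≡ 1 (mod 29).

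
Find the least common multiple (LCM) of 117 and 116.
13572

First find GCD(117, 116) using the Euclidean algorithm:
117 = 1 × 116 + 1
116 = 116 × 1 + 0
GCD(117, 116) = 1

LCM formula: LCM(a, b) = (a × b) / GCD(a, b)
LCM(117, 116) = (117 × 116) / 1
LCM(117, 116) = 13572 / 1
LCM(117, 116) = 13572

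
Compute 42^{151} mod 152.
120

Using successive squaring:
Binary expansion of 151: 10010111
Powers of 42 mod 152 (each is the square of the previous):
  42^1 ≡ 42 (mod 152)
  42^2 ≡ 42² = 1764 ≡ 92 (mod 152)
  42^4 ≡ 92² = 8464 ≡ 104 (mod 152)
  42^8 ≡ 104² = 10816 ≡ 24 (mod 152)
  42^16 ≡ 24² = 576 ≡ 120 (mod 152)
  42^32 ≡ 120² = 14400 ≡ 112 (mod 152)
  42^64 ≡ 112² = 12544 ≡ 80 (mod 152)
  42^128 ≡ 80² = 6400 ≡ 16 (mod 152)
151 = 128 + 16 + 4 + 2 + 1, so 42^151 = 42^128 × 42^16 × 42^4 × 42^2 × 42^1 ≡ 16 × 120 × 104 × 92 × 42 (mod 152)
Multiplying step by step:
  16 × 120 = 1920 ≡ 96 (mod 152)
  96 × 104 = 9984 ≡ 104 (mod 152)
  104 × 92 = 9568 ≡ 144 (mod 152)
  144 × 42 = 6048 ≡ 120 (mod 152)
Result: 42^151 ≡ 120 (mod 152)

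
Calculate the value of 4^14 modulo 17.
Using repeated squaring. 14 = 8 + 4 + 2 (binary 1110). Repeated squaring mod 17: 4^1 ≡ 4; 4^2 ≡ 4² = 16 ≡ 16; 4^4 ≡ 16² = 256 ≡ 1; 4^8 ≡ 1² = 1 ≡ 1. Multiply: 4^14 = 4^8 × 4^4 × 4^2 ≡ 1 × 1 × 16 (mod 17): 1 × 1 = 1 ≡ 1; 1 × 16 = 16 ≡ 16. So 4^14 ≡ 16 (mod 17).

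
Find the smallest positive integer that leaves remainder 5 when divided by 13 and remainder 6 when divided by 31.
M = 13 × 31 = 403. M₁ = 31, y₁ ≡ 8 (mod 13). M₂ = 13, y₂ ≡ 12 (mod 31). y = 5×31×8 + 6×13×12 ≡ 161 (mod 403). The smallest positive such number is 161.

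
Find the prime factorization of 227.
227

Divide by primes starting from smallest:
227 ÷ 227 = 1

227 = 227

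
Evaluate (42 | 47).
(42/47) = 42^{23} mod 47 = 1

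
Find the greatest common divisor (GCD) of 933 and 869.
1

Using the Euclidean algorithm:
933 = 1 × 869 + 64
869 = 13 × 64 + 37
64 = 1 × 37 + 27
37 = 1 × 27 + 10
27 = 2 × 10 + 7
10 = 1 × 7 + 3
7 = 2 × 3 + 1
3 = 3 × 1 + 0

GCD(933, 869) = 1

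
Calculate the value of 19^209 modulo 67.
Using Fermat: 19^{66} ≡ 1 (mod 67). 209 ≡ 11 (mod 66). So 19^{209} ≡ 19^{11} ≡ 29 (mod 67)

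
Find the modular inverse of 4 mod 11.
4^(-1) ≡ 3 (mod 11). Verification: 4 × 3 = 12 ≡ 1 (mod 11)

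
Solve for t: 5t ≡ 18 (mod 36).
18

Since gcd(5, 36) = 1 divides 18, a solution exists.
Multiply both sides by the inverse of 5 mod 36:
  5^(-1) mod 36 = 29
  x ≡ 29 × 18 ≡ 522 ≡ 18 (mod 36)
Verification: 5 × 18 = 90 = 2 × 36 + 18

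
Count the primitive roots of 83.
40

The number of primitive roots modulo p is φ(p-1) = φ(82)
φ(82) = 40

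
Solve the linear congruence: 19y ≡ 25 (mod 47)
31

Since gcd(19, 47) = 1 divides 25, a solution exists.
Multiply both sides by the inverse of 19 mod 47:
  19^(-1) mod 47 = 5
  x ≡ 5 × 25 ≡ 125 ≡ 31 (mod 47)
Verification: 19 × 31 = 589 = 12 × 47 + 25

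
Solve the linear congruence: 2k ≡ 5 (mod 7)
6

Since gcd(2, 7) = 1 divides 5, a solution exists.
Multiply both sides by the inverse of 2 mod 7:
  2^(-1) mod 7 = 4
  x ≡ 4 × 5 ≡ 20 ≡ 6 (mod 7)
Verification: 2 × 6 = 12 = 1 × 7 + 5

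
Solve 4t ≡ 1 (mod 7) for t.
2

Using Extended Euclidean Algorithm:
gcd(4, 7) = 1
Bezout coefficients: 4 × 2 + 7 × -1 = 1
So 4 × 2 ≡ 1 (mod 7)
The inverse is 2 mod 7 = 2
Verification: 4 × 2 = 8 = 1 × 7 + 1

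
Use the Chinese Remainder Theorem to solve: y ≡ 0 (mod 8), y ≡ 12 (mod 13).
M = 8 × 13 = 104. M₁ = 13, y₁ ≡ 5 (mod 8). M₂ = 8, y₂ ≡ 5 (mod 13). y = 0×13×5 + 12×8×5 ≡ 64 (mod 104)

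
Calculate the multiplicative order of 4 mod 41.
Powers of 4 mod 41: 4^1≡4, 4^2≡16, 4^3≡23, 4^4≡10, 4^5≡40, 4^6≡37, 4^7≡25, 4^8≡18, 4^9≡31, 4^10≡1. Order = 10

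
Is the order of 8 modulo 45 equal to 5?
No, the actual order is 4, not 5.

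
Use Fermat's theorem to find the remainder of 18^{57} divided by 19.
18

By Fermat's Little Theorem, a^(p-1) ≡ 1 (mod p) for prime p and gcd(a, p) = 1
Here p = 19, so 18^18 ≡ 1 (mod 19)
We can reduce the exponent: 57 mod 18 = 3
So 18^57 ≡ 18^3 (mod 19)
Computing: 18^3 mod 19 = 18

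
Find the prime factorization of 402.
2 × 3 × 67

Divide by primes starting from smallest:
402 ÷ 2 = 201
201 ÷ 3 = 67
67 ÷ 67 = 1

402 = 2 × 3 × 67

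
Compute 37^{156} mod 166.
99

Using successive squaring:
Binary expansion of 156: 10011100
Powers of 37 mod 166 (each is the square of the previous):
  37^1 ≡ 37 (mod 166)
  37^2 ≡ 37² = 1369 ≡ 41 (mod 166)
  37^4 ≡ 41² = 1681 ≡ 21 (mod 166)
  37^8 ≡ 21² = 441 ≡ 109 (mod 166)
  37^16 ≡ 109² = 11881 ≡ 95 (mod 166)
  37^32 ≡ 95² = 9025 ≡ 61 (mod 166)
  37^64 ≡ 61² = 3721 ≡ 69 (mod 166)
  37^128 ≡ 69² = 4761 ≡ 113 (mod 166)
156 = 128 + 16 + 8 + 4, so 37^156 = 37^128 × 37^16 × 37^8 × 37^4 ≡ 113 × 95 × 109 × 21 (mod 166)
Multiplying step by step:
  113 × 95 = 10735 ≡ 111 (mod 166)
  111 × 109 = 12099 ≡ 147 (mod 166)
  147 × 21 = 3087 ≡ 99 (mod 166)
Result: 37^156 ≡ 99 (mod 166)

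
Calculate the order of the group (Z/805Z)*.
528

Prime factorization: 805 = 5 × 7 × 23
Using the formula φ(n) = n × Π(1 - 1/p) for each prime factor p:
φ(805) = 805 × (1 - 1/5) × (1 - 1/7) × (1 - 1/23)
φ(805) = 528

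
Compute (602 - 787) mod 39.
10

(602 - 787) = -185
-185 mod 39 = 10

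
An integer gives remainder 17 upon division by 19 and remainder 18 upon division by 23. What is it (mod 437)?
M = 19 × 23 = 437. M₁ = 23, y₁ ≡ 5 (mod 19). M₂ = 19, y₂ ≡ 17 (mod 23). m = 17×23×5 + 18×19×17 ≡ 340 (mod 437). The smallest positive such number is 340.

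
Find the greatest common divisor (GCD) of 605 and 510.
5

Using the Euclidean algorithm:
605 = 1 × 510 + 95
510 = 5 × 95 + 35
95 = 2 × 35 + 25
35 = 1 × 25 + 10
25 = 2 × 10 + 5
10 = 2 × 5 + 0

GCD(605, 510) = 5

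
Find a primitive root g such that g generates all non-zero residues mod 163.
p - 1 = 162 has prime divisors 2, 3. h is a primitive root mod 163 iff h^(162/q) ≢ 1 (mod 163) for each such q.
h = 2: 2^81 ≡ 162, 2^54 ≡ 104 (mod 163); none is 1, so 2 has order 162 and is a primitive root.
The smallest primitive root mod 163 is g = 2.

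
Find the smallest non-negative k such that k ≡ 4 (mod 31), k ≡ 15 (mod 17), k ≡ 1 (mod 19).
6917

Using the Chinese Remainder Theorem:
M = product of moduli = 10013
For equation 1: M_1 = 323, 323 ≡ 13 (mod 31), inverse of 323 mod 31 is 12 (check: 13 × 12 = 156 ≡ 1 (mod 31))
For equation 2: M_2 = 589, 589 ≡ 11 (mod 17), inverse of 589 mod 17 is 14 (check: 11 × 14 = 154 ≡ 1 (mod 17))
For equation 3: M_3 = 527, 527 ≡ 14 (mod 19), inverse of 527 mod 19 is 15 (check: 14 × 15 = 210 ≡ 1 (mod 19))
Combine: k ≡ Σ r_i×M_i×(M_i⁻¹ mod m_i) = 4×323×12 + 15×589×14 + 1×527×15 = 15504 + 123690 + 7905 = 147099
147099 mod 10013 = 6917
k ≡ 6917 (mod 10013)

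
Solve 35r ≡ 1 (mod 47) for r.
35^(-1) ≡ 43 (mod 47). Verification: 35 × 43 = 1505 ≡ 1 (mod 47)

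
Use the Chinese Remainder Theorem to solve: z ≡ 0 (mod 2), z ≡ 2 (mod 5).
M = 2 × 5 = 10. M₁ = 5, y₁ ≡ 1 (mod 2). M₂ = 2, y₂ ≡ 3 (mod 5). z = 0×5×1 + 2×2×3 ≡ 2 (mod 10)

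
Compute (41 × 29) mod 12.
1

(41 × 29) = 1189
1189 mod 12 = 1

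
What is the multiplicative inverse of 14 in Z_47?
14^(-1) ≡ 37 (mod 47). Verification: 14 × 37 = 518 ≡ 1 (mod 47)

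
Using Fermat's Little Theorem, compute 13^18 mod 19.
By Fermat's Little Theorem, 13^{18} ≡ 1 (mod 19) since 19 is prime and gcd(13, 19) = 1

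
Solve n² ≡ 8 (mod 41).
The square roots of 8 mod 41 are 34 and 7. Verify: 34² = 1156 ≡ 8 (mod 41)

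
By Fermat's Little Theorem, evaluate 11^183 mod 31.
By Fermat: 11^{30} ≡ 1 (mod 31). 183 ≡ 3 (mod 30). So 11^{183} ≡ 11^{3} ≡ 29 (mod 31)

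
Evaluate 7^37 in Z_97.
Using repeated squaring. 37 = 32 + 4 + 1 (binary 100101). Repeated squaring mod 97: 7^1 ≡ 7; 7^2 ≡ 7² = 49 ≡ 49; 7^4 ≡ 49² = 2401 ≡ 73; 7^8 ≡ 73² = 5329 ≡ 91; 7^16 ≡ 91² = 8281 ≡ 36; 7^32 ≡ 36² = 1296 ≡ 35. Multiply: 7^37 = 7^32 × 7^4 × 7^1 ≡ 35 × 73 × 7 (mod 97): 35 × 73 = 2555 ≡ 33; 33 × 7 = 231 ≡ 37. So 7^37 ≡ 37 (mod 97).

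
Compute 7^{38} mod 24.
1

Using successive squaring:
Binary expansion of 38: 100110
Powers of 7 mod 24 (each is the square of the previous):
  7^1 ≡ 7 (mod 24)
  7^2 ≡ 7² = 49 ≡ 1 (mod 24)
  7^4 ≡ 1² = 1 ≡ 1 (mod 24)
  7^8 ≡ 1² = 1 ≡ 1 (mod 24)
  7^16 ≡ 1² = 1 ≡ 1 (mod 24)
  7^32 ≡ 1² = 1 ≡ 1 (mod 24)
38 = 32 + 4 + 2, so 7^38 = 7^32 × 7^4 × 7^2 ≡ 1 × 1 × 1 (mod 24)
Multiplying step by step:
  1 × 1 = 1 ≡ 1 (mod 24)
  1 × 1 = 1 ≡ 1 (mod 24)
Result: 7^38 ≡ 1 (mod 24)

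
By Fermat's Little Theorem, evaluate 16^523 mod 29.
By Fermat: 16^{28} ≡ 1 (mod 29). 523 ≡ 19 (mod 28). So 16^{523} ≡ 16^{19} ≡ 23 (mod 29)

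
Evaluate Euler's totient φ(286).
120

Prime factorization: 286 = 2 × 11 × 13
Using the formula φ(n) = n × Π(1 - 1/p) for each prime factor p:
φ(286) = 286 × (1 - 1/2) × (1 - 1/11) × (1 - 1/13)
φ(286) = 120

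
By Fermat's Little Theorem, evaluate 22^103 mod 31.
By Fermat: 22^{30} ≡ 1 (mod 31). 103 = 3×30 + 13. So 22^{103} ≡ 22^{13} ≡ 13 (mod 31)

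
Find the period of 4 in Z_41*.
Powers of 4 mod 41: 4^1≡4, 4^2≡16, 4^3≡23, 4^4≡10, 4^5≡40, 4^6≡37, 4^7≡25, 4^8≡18, 4^9≡31, 4^10≡1. Order = 10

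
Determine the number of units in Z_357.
192

Prime factorization: 357 = 3 × 7 × 17
Using the formula φ(n) = n × Π(1 - 1/p) for each prime factor p:
φ(357) = 357 × (1 - 1/3) × (1 - 1/7) × (1 - 1/17)
φ(357) = 192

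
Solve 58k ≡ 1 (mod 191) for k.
58^(-1) ≡ 56 (mod 191). Verification: 58 × 56 = 3248 ≡ 1 (mod 191)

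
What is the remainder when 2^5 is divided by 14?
5 = 4 + 1 (binary 101). Repeated squaring mod 14: 2^1 ≡ 2; 2^2 ≡ 2² = 4 ≡ 4; 2^4 ≡ 4² = 16 ≡ 2. Multiply: 2^5 = 2^4 × 2^1 ≡ 2 × 2 (mod 14): 2 × 2 = 4 ≡ 4. So 2^5 ≡ 4 (mod 14).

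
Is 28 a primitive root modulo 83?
No

To verify, check if 28^(82/q) ≢ 1 (mod 83) for each prime divisor q of 82
Divisors of 82 = 82: [1, 2, 41, 82]
  28^(82/41) = 28^2 ≡ 37 (mod 83)
  28^(82/2) = 28^41 ≡ 1 (mod 83)
Conclusion: 28 is not a primitive root modulo 83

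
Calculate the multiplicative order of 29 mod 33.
Powers of 29 mod 33: 29^1≡29, 29^2≡16, 29^3≡2, 29^4≡25, 29^5≡32, 29^6≡4, 29^7≡17, 29^8≡31, 29^9≡8, 29^10≡1. Order = 10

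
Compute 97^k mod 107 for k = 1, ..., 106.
g^1, g^2, ..., g^{106} mod 107: {97, 100, 70, 49, 45, 85, 6, 47, 65, 99, 80, 56, 82, 36, 68, 69, 59, 52, 15, 64, 2, 87, 93, 33, 98, 90, 63, 12, 94, 23, 91, 53, 5, 57, 72, 29, 31, 11, 104, 30, 21, 4, 67, 79, 66, 89, 73, 19, 24, 81, 46, 75, 106, 10, 7, 37, 58, 62, 22, 101, 60, 42, 8, 27, 51, 25, 71, 39, 38, 48, 55, 92, 43, 105, 20, 14, 74, 9, 17, 44, 95, 13, 84, 16, 54, 102, 50, 35, 78, 76, 96, 3, 77, 86, 103, 40, 28, 41, 18, 34, 88, 83, 26, 61, 32, 1}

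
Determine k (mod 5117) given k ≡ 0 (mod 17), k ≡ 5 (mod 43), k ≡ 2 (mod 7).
4692

Using the Chinese Remainder Theorem:
M = product of moduli = 5117
For equation 1: M_1 = 301, 301 ≡ 12 (mod 17), inverse of 301 mod 17 is 10 (check: 12 × 10 = 120 ≡ 1 (mod 17))
For equation 2: M_2 = 119, 119 ≡ 33 (mod 43), inverse of 119 mod 43 is 30 (check: 33 × 30 = 990 ≡ 1 (mod 43))
For equation 3: M_3 = 731, 731 ≡ 3 (mod 7), inverse of 731 mod 7 is 5 (check: 3 × 5 = 15 ≡ 1 (mod 7))
Combine: k ≡ Σ r_i×M_i×(M_i⁻¹ mod m_i) = 0×301×10 + 5×119×30 + 2×731×5 = 0 + 17850 + 7310 = 25160
25160 mod 5117 = 4692
k ≡ 4692 (mod 5117)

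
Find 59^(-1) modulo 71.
65

Using Extended Euclidean Algorithm:
gcd(59, 71) = 1
Bezout coefficients: 59 × -6 + 71 × 5 = 1
So 59 × -6 ≡ 1 (mod 71)
The inverse is -6 mod 71 = 65
Verification: 59 × 65 = 3835 = 54 × 71 + 1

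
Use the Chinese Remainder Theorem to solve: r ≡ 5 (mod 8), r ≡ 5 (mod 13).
M = 8 × 13 = 104. M₁ = 13, y₁ ≡ 5 (mod 8). M₂ = 8, y₂ ≡ 5 (mod 13). r = 5×13×5 + 5×8×5 ≡ 5 (mod 104)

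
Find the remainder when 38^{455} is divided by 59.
By Fermat: 38^{58} ≡ 1 (mod 59). 455 = 7×58 + 49. So 38^{455} ≡ 38^{49} ≡ 37 (mod 59)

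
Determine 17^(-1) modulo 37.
17^(-1) ≡ 24 (mod 37). Verification: 17 × 24 = 408 ≡ 1 (mod 37)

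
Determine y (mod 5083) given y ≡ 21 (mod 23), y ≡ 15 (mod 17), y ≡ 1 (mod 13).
1171

Using the Chinese Remainder Theorem:
M = product of moduli = 5083
For equation 1: M_1 = 221, 221 ≡ 14 (mod 23), inverse of 221 mod 23 is 5 (check: 14 × 5 = 70 ≡ 1 (mod 23))
For equation 2: M_2 = 299, 299 ≡ 10 (mod 17), inverse of 299 mod 17 is 12 (check: 10 × 12 = 120 ≡ 1 (mod 17))
For equation 3: M_3 = 391, 391 ≡ 1 (mod 13), inverse of 391 mod 13 is 1 (check: 1 × 1 = 1 ≡ 1 (mod 13))
Combine: y ≡ Σ r_i×M_i×(M_i⁻¹ mod m_i) = 21×221×5 + 15×299×12 + 1×391×1 = 23205 + 53820 + 391 = 77416
77416 mod 5083 = 1171
y ≡ 1171 (mod 5083)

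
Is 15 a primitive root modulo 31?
No

To verify, check if 15^(30/q) ≢ 1 (mod 31) for each prime divisor q of 30
Divisors of 30 = 30: [1, 2, 3, 5, 6, 10, 15, 30]
  15^(30/2) = 15^15 ≡ 30 (mod 31)
  15^(30/3) = 15^10 ≡ 1 (mod 31)
  15^(30/5) = 15^6 ≡ 16 (mod 31)
Conclusion: 15 is not a primitive root modulo 31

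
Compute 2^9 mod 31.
9 = 8 + 1 (binary 1001). Repeated squaring mod 31: 2^1 ≡ 2; 2^2 ≡ 2² = 4 ≡ 4; 2^4 ≡ 4² = 16 ≡ 16; 2^8 ≡ 16² = 256 ≡ 8. Multiply: 2^9 = 2^8 × 2^1 ≡ 8 × 2 (mod 31): 8 × 2 = 16 ≡ 16. So 2^9 ≡ 16 (mod 31).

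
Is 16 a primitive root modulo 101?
No

To verify, check if 16^(100/q) ≢ 1 (mod 101) for each prime divisor q of 100
Divisors of 100 = 100: [1, 2, 4, 5, 10, 20, 25, 50, 100]
  16^(100/2) = 16^50 ≡ 1 (mod 101)
  16^(100/5) = 16^20 ≡ 84 (mod 101)
Conclusion: 16 is not a primitive root modulo 101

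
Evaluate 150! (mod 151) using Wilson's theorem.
By Wilson's theorem, (150)! ≡ -1 ≡ 150 (mod 151)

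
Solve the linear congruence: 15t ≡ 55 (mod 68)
49

Since gcd(15, 68) = 1 divides 55, a solution exists.
Multiply both sides by the inverse of 15 mod 68:
  15^(-1) mod 68 = 59
  x ≡ 59 × 55 ≡ 3245 ≡ 49 (mod 68)
Verification: 15 × 49 = 735 = 10 × 68 + 55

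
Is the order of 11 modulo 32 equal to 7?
No, the actual order is 8, not 7.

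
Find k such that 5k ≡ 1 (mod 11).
5^(-1) ≡ 9 (mod 11). Verification: 5 × 9 = 45 ≡ 1 (mod 11)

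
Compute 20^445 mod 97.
Using Fermat: 20^{96} ≡ 1 (mod 97). 445 ≡ 61 (mod 96). So 20^{445} ≡ 20^{61} ≡ 19 (mod 97)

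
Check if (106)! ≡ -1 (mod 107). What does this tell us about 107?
(106)! mod 107 = 106. Since this equals -1 (mod 107), Wilson confirms 107 is prime.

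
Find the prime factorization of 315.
3^2 × 5 × 7

Divide by primes starting from smallest:
315 ÷ 3 = 105
105 ÷ 3 = 35
35 ÷ 5 = 7
7 ÷ 7 = 1

315 = 3^2 × 5 × 7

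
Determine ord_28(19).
Powers of 19 mod 28: 19^1≡19, 19^2≡25, 19^3≡27, 19^4≡9, 19^5≡3, 19^6≡1. Order = 6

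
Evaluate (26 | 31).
(26/31) = 26^{15} mod 31 = -1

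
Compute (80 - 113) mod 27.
21

(80 - 113) = -33
-33 mod 27 = 21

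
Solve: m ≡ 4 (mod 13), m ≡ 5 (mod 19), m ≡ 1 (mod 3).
M = 13 × 19 × 3 = 741. M₁ = 57, y₁ ≡ 8 (mod 13). M₂ = 39, y₂ ≡ 1 (mod 19). M₃ = 247, y₃ ≡ 1 (mod 3). m = 4×57×8 + 5×39×1 + 1×247×1 ≡ 43 (mod 741)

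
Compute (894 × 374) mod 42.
36

(894 × 374) = 334356
334356 mod 42 = 36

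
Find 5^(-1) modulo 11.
9

Using Extended Euclidean Algorithm:
gcd(5, 11) = 1
Bezout coefficients: 5 × -2 + 11 × 1 = 1
So 5 × -2 ≡ 1 (mod 11)
The inverse is -2 mod 11 = 9
Verification: 5 × 9 = 45 = 4 × 11 + 1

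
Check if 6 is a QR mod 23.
By Euler's criterion: 6^{11} ≡ 1 (mod 23). Since this equals 1, 6 is a QR.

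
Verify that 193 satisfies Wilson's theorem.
(192)! mod 193 = 192. Since this equals -1 (mod 193), Wilson confirms 193 is prime.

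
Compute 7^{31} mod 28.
7

Using successive squaring:
Binary expansion of 31: 11111
Powers of 7 mod 28 (each is the square of the previous):
  7^1 ≡ 7 (mod 28)
  7^2 ≡ 7² = 49 ≡ 21 (mod 28)
  7^4 ≡ 21² = 441 ≡ 21 (mod 28)
  7^8 ≡ 21² = 441 ≡ 21 (mod 28)
  7^16 ≡ 21² = 441 ≡ 21 (mod 28)
31 = 16 + 8 + 4 + 2 + 1, so 7^31 = 7^16 × 7^8 × 7^4 × 7^2 × 7^1 ≡ 21 × 21 × 21 × 21 × 7 (mod 28)
Multiplying step by step:
  21 × 21 = 441 ≡ 21 (mod 28)
  21 × 21 = 441 ≡ 21 (mod 28)
  21 × 21 = 441 ≡ 21 (mod 28)
  21 × 7 = 147 ≡ 7 (mod 28)
Result: 7^31 ≡ 7 (mod 28)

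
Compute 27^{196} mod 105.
36

Using successive squaring:
Binary expansion of 196: 11000100
Powers of 27 mod 105 (each is the square of the previous):
  27^1 ≡ 27 (mod 105)
  27^2 ≡ 27² = 729 ≡ 99 (mod 105)
  27^4 ≡ 99² = 9801 ≡ 36 (mod 105)
  27^8 ≡ 36² = 1296 ≡ 36 (mod 105)
  27^16 ≡ 36² = 1296 ≡ 36 (mod 105)
  27^32 ≡ 36² = 1296 ≡ 36 (mod 105)
  27^64 ≡ 36² = 1296 ≡ 36 (mod 105)
  27^128 ≡ 36² = 1296 ≡ 36 (mod 105)
196 = 128 + 64 + 4, so 27^196 = 27^128 × 27^64 × 27^4 ≡ 36 × 36 × 36 (mod 105)
Multiplying step by step:
  36 × 36 = 1296 ≡ 36 (mod 105)
  36 × 36 = 1296 ≡ 36 (mod 105)
Result: 27^196 ≡ 36 (mod 105)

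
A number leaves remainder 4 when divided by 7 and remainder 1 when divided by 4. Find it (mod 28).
M = 7 × 4 = 28. M₁ = 4, y₁ ≡ 2 (mod 7). M₂ = 7, y₂ ≡ 3 (mod 4). r = 4×4×2 + 1×7×3 ≡ 25 (mod 28)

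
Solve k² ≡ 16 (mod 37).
The square roots of 16 mod 37 are 33 and 4. Verify: 33² = 1089 ≡ 16 (mod 37)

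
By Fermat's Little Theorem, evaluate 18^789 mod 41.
By Fermat: 18^{40} ≡ 1 (mod 41). 789 ≡ 29 (mod 40). So 18^{789} ≡ 18^{29} ≡ 16 (mod 41)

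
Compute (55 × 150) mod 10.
0

(55 × 150) = 8250
8250 mod 10 = 0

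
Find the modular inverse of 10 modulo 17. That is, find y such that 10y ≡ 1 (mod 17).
12

Using Extended Euclidean Algorithm:
gcd(10, 17) = 1
Bezout coefficients: 10 × -5 + 17 × 3 = 1
So 10 × -5 ≡ 1 (mod 17)
The inverse is -5 mod 17 = 12
Verification: 10 × 12 = 120 = 7 × 17 + 1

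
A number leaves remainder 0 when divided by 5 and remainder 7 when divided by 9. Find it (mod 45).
M = 5 × 9 = 45. M₁ = 9, y₁ ≡ 4 (mod 5). M₂ = 5, y₂ ≡ 2 (mod 9). t = 0×9×4 + 7×5×2 ≡ 25 (mod 45)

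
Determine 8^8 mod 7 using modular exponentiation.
8 ≡ 1 (mod 7). 8 = 8 (binary 1000). Repeated squaring mod 7: 1^1 ≡ 1; 1^2 ≡ 1² = 1 ≡ 1; 1^4 ≡ 1² = 1 ≡ 1; 1^8 ≡ 1² = 1 ≡ 1. So 8^8 ≡ 1 (mod 7).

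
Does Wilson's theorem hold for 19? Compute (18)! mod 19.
(18)! mod 19 = 18. Since this equals -1 (mod 19), Wilson confirms 19 is prime.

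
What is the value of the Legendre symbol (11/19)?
(11/19) = 11^{9} mod 19 = 1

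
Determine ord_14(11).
Powers of 11 mod 14: 11^1≡11, 11^2≡9, 11^3≡1. Order = 3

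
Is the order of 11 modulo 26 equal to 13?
No, the actual order is 12, not 13.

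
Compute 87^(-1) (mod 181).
87^(-1) ≡ 129 (mod 181). Verification: 87 × 129 = 11223 ≡ 1 (mod 181)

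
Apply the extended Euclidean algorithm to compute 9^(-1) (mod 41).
Extended GCD: 9(-9) + 41(2) = 1. So 9^(-1) ≡ 32 ≡ 32 (mod 41). Verify: 9 × 32 = 288 ≡ 1 (mod 41)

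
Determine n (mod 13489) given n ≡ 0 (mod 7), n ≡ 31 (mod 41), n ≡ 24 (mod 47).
6181

Using the Chinese Remainder Theorem:
M = product of moduli = 13489
For equation 1: M_1 = 1927, 1927 ≡ 2 (mod 7), inverse of 1927 mod 7 is 4 (check: 2 × 4 = 8 ≡ 1 (mod 7))
For equation 2: M_2 = 329, 329 ≡ 1 (mod 41), inverse of 329 mod 41 is 1 (check: 1 × 1 = 1 ≡ 1 (mod 41))
For equation 3: M_3 = 287, 287 ≡ 5 (mod 47), inverse of 287 mod 47 is 19 (check: 5 × 19 = 95 ≡ 1 (mod 47))
Combine: n ≡ Σ r_i×M_i×(M_i⁻¹ mod m_i) = 0×1927×4 + 31×329×1 + 24×287×19 = 0 + 10199 + 130872 = 141071
141071 mod 13489 = 6181
n ≡ 6181 (mod 13489)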